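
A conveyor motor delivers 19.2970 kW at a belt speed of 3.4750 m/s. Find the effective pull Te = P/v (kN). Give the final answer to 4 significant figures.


Te = P / v = 19.2970 / 3.4750
Te = 5.553 kN


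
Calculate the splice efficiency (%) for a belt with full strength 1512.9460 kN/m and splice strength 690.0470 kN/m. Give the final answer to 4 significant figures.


Eff = 690.0470 / 1512.9460 * 100
Eff = 45.61 %


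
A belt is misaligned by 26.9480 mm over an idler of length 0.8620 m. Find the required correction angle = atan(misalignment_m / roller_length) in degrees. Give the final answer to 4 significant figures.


misalign_m = 26.9480 / 1000 = 0.026948 m
angle = atan(0.026948 / 0.8620)
angle = 1.791 deg


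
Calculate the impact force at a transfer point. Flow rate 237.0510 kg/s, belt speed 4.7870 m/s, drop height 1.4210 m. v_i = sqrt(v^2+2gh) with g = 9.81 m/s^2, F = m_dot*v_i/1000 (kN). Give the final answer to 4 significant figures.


v_i = sqrt(4.7870^2 + 2*9.81*1.4210) = 7.12709 m/s
F = 237.0510 * 7.12709 / 1000
F = 1.689 kN


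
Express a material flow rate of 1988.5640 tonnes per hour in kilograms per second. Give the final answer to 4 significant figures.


m_dot = 1988.5640 * 1000 / 3600
m_dot = 552.4 kg/s


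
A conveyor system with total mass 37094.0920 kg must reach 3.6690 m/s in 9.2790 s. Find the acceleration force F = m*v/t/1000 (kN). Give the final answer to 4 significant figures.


F = 37094.0920 * 3.6690 / 9.2790 / 1000
F = 14.67 kN


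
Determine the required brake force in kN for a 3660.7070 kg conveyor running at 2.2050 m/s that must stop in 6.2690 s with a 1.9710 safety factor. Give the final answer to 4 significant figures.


F = 3660.7070 * 2.2050 / 6.2690 * 1.9710 / 1000
F = 2.538 kN


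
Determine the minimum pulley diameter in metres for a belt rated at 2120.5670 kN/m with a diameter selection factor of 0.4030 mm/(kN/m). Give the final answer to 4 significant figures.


D = 2120.5670 * 0.4030 / 1000
D = 0.8546 m


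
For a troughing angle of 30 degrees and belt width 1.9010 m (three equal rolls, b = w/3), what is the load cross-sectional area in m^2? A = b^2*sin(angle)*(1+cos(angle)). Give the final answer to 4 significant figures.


b = 1.9010/3 = 0.633667 m
A = 0.633667^2 * sin(30 deg) * (1 + cos(30 deg))
A = 0.3746 m^2


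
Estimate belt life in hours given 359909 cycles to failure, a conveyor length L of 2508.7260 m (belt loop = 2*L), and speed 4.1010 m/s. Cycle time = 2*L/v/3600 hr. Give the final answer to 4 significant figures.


cycle_time = 2 * 2508.7260 / 4.1010 / 3600 = 0.339853 hr
life = 359909 * 0.339853 = 122300 hours


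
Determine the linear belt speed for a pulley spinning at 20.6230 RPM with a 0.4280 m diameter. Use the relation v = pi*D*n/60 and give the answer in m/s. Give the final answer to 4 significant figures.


v = pi * 0.4280 * 20.6230 / 60
v = 0.4622 m/s


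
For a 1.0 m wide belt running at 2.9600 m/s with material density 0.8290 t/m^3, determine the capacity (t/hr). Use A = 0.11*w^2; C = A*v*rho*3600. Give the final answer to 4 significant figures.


A = 0.11 * 1.0^2 = 0.11 m^2
C = 0.11 * 2.9600 * 0.8290 * 3600
C = 971.7 t/hr


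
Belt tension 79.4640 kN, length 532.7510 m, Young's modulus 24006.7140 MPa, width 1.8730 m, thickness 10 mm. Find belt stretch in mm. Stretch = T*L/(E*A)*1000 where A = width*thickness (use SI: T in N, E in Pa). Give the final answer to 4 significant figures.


A = 1.8730 * 0.01 = 0.01873 m^2
Stretch = 79.4640*1000 * 532.7510 / (24006.7140e6 * 0.01873) * 1000
Stretch = 94.15 mm


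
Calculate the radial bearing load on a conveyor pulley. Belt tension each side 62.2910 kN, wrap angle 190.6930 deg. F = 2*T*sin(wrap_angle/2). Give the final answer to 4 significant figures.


F = 2 * 62.2910 * sin(190.6930/2 deg)
F = 124.0 kN


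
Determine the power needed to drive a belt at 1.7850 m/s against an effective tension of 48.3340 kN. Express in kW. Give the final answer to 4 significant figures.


P = Te * v = 48.3340 * 1.7850
P = 86.28 kW


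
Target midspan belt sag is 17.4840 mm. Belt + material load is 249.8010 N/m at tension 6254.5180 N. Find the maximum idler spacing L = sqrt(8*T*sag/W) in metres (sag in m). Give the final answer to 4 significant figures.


sag = 17.4840/1000 = 0.017484 m
L = sqrt(8 * 6254.5180 * 0.017484 / 249.8010)
L = 1.871 m


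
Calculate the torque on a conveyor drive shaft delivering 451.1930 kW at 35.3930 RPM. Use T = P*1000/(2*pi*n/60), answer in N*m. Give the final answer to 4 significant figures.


omega = 2*pi*35.3930/60 = 3.70635 rad/s
T = 451.1930*1000 / 3.70635
T = 121700 N*m


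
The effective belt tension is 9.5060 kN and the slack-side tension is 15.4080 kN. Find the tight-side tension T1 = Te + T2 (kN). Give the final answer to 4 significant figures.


T1 = Te + T2 = 9.5060 + 15.4080
T1 = 24.91 kN


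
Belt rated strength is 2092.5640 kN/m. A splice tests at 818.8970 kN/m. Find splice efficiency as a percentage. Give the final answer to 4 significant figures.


Eff = 818.8970 / 2092.5640 * 100
Eff = 39.13 %


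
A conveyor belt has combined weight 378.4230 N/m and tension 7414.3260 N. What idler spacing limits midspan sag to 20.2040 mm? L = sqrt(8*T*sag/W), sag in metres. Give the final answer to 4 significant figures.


sag = 20.2040/1000 = 0.020204 m
L = sqrt(8 * 7414.3260 * 0.020204 / 378.4230)
L = 1.780 m


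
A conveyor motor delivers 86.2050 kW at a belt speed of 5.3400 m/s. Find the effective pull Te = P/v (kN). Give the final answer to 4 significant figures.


Te = P / v = 86.2050 / 5.3400
Te = 16.14 kN


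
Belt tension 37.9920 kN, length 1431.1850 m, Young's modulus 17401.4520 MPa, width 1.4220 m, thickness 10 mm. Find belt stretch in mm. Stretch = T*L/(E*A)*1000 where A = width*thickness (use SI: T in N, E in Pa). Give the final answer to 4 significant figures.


A = 1.4220 * 0.01 = 0.01422 m^2
Stretch = 37.9920*1000 * 1431.1850 / (17401.4520e6 * 0.01422) * 1000
Stretch = 219.7 mm


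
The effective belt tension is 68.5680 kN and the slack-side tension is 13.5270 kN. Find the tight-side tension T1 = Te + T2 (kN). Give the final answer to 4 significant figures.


T1 = Te + T2 = 68.5680 + 13.5270
T1 = 82.09 kN


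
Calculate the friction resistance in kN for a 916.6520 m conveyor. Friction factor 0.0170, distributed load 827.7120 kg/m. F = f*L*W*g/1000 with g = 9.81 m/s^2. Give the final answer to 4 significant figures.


F = 0.0170 * 916.6520 * 827.7120 * 9.81 / 1000
F = 126.5 kN


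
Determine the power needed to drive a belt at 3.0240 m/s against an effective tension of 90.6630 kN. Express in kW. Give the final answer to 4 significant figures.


P = Te * v = 90.6630 * 3.0240
P = 274.2 kW


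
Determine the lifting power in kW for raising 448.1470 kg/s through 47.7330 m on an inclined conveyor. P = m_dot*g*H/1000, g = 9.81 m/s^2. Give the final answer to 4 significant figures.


P = 448.1470 * 9.81 * 47.7330 / 1000
P = 209.8 kW


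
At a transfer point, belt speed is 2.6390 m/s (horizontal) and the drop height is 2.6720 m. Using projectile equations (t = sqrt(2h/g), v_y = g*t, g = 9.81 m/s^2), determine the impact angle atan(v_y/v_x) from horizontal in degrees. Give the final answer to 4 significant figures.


t = sqrt(2*2.6720/9.81) = 0.738072 s
v_y = 9.81 * 0.738072 = 7.24049 m/s
angle = atan(7.24049 / 2.6390) = 69.97 deg


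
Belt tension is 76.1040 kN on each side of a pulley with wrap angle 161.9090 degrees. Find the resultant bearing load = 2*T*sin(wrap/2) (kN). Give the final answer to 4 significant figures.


F = 2 * 76.1040 * sin(161.9090/2 deg)
F = 150.3 kN


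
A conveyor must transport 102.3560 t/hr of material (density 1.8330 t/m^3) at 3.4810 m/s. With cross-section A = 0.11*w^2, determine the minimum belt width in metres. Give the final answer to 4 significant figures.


A_req = 102.3560 / (3.4810 * 1.8330 * 3600) = 0.00445599 m^2
w = sqrt(0.00445599 / 0.11)
w = 0.2013 m


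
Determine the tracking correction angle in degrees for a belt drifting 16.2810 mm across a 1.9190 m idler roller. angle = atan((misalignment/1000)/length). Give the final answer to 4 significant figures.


misalign_m = 16.2810 / 1000 = 0.016281 m
angle = atan(0.016281 / 1.9190)
angle = 0.4861 deg


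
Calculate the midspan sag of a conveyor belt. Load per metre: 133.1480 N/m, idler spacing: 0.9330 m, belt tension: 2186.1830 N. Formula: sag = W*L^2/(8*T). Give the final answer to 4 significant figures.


sag = 133.1480 * 0.9330^2 / (8 * 2186.1830)
sag = 0.006627 m


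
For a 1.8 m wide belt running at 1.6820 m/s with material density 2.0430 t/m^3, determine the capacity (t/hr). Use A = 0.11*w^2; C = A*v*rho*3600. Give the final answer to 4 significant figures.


A = 0.11 * 1.8^2 = 0.3564 m^2
C = 0.3564 * 1.6820 * 2.0430 * 3600
C = 4409 t/hr


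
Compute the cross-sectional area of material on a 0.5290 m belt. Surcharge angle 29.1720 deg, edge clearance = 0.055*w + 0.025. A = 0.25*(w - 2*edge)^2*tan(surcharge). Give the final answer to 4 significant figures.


edge = 0.055*0.5290 + 0.025 = 0.054095 m
ew = 0.5290 - 2*0.054095 = 0.42081 m
A = 0.25 * 0.42081^2 * tan(29.1720 deg)
A = 0.02471 m^2


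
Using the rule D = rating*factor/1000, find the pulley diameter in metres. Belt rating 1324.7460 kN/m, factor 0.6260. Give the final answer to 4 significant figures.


D = 1324.7460 * 0.6260 / 1000
D = 0.8293 m


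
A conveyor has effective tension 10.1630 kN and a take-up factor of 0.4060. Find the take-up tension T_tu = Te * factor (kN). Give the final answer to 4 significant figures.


T_tu = 10.1630 * 0.4060
T_tu = 4.126 kN


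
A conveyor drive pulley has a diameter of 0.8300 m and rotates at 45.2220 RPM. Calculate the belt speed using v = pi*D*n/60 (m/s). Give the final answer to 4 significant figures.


v = pi * 0.8300 * 45.2220 / 60
v = 1.965 m/s


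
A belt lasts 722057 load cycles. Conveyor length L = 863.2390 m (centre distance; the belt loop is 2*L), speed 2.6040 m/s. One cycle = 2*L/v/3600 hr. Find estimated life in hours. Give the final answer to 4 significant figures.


cycle_time = 2 * 863.2390 / 2.6040 / 3600 = 0.184169 hr
life = 722057 * 0.184169 = 133000 hours


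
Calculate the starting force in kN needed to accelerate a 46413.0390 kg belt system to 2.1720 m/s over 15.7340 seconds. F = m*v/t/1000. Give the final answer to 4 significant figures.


F = 46413.0390 * 2.1720 / 15.7340 / 1000
F = 6.407 kN


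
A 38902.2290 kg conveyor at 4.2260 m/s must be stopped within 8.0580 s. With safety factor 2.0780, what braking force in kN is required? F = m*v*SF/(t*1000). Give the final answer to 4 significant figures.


F = 38902.2290 * 4.2260 / 8.0580 * 2.0780 / 1000
F = 42.40 kN


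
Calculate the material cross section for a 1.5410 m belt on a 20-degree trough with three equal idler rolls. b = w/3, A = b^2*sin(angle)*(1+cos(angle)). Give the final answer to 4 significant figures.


b = 1.5410/3 = 0.513667 m
A = 0.513667^2 * sin(20 deg) * (1 + cos(20 deg))
A = 0.1750 m^2


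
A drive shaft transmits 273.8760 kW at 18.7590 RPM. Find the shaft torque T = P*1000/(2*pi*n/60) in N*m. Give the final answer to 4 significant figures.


omega = 2*pi*18.7590/60 = 1.96444 rad/s
T = 273.8760*1000 / 1.96444
T = 139400 N*m


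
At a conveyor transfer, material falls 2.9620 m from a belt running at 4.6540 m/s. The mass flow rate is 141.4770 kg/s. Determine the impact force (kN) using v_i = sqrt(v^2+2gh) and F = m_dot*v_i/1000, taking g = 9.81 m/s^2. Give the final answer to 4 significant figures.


v_i = sqrt(4.6540^2 + 2*9.81*2.9620) = 8.93164 m/s
F = 141.4770 * 8.93164 / 1000
F = 1.264 kN


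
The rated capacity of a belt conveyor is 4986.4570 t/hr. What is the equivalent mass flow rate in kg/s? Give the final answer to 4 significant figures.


m_dot = 4986.4570 * 1000 / 3600
m_dot = 1385 kg/s


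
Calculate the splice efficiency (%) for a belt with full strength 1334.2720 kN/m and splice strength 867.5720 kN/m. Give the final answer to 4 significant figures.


Eff = 867.5720 / 1334.2720 * 100
Eff = 65.02 %


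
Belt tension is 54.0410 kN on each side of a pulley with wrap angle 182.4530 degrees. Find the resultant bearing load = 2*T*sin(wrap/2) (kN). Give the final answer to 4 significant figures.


F = 2 * 54.0410 * sin(182.4530/2 deg)
F = 108.1 kN


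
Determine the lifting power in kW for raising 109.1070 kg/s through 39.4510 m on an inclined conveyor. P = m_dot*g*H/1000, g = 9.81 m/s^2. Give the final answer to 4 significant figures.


P = 109.1070 * 9.81 * 39.4510 / 1000
P = 42.23 kW


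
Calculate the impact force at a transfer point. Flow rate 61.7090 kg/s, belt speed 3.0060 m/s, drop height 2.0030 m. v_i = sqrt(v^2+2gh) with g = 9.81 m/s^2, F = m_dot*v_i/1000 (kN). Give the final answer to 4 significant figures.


v_i = sqrt(3.0060^2 + 2*9.81*2.0030) = 6.95233 m/s
F = 61.7090 * 6.95233 / 1000
F = 0.4290 kN


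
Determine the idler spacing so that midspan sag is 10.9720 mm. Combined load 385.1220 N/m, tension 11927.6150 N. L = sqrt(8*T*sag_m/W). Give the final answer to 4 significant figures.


sag = 10.9720/1000 = 0.010972 m
L = sqrt(8 * 11927.6150 * 0.010972 / 385.1220)
L = 1.649 m


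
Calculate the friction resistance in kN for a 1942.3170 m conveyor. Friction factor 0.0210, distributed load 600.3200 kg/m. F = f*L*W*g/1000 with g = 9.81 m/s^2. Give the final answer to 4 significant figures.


F = 0.0210 * 1942.3170 * 600.3200 * 9.81 / 1000
F = 240.2 kN


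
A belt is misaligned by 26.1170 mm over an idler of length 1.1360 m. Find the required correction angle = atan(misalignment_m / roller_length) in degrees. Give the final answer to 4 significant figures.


misalign_m = 26.1170 / 1000 = 0.026117 m
angle = atan(0.026117 / 1.1360)
angle = 1.317 deg


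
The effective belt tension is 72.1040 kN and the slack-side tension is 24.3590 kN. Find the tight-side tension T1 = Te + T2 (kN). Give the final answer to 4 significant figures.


T1 = Te + T2 = 72.1040 + 24.3590
T1 = 96.46 kN


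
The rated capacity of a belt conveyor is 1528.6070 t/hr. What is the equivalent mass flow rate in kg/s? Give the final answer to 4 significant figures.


m_dot = 1528.6070 * 1000 / 3600
m_dot = 424.6 kg/s


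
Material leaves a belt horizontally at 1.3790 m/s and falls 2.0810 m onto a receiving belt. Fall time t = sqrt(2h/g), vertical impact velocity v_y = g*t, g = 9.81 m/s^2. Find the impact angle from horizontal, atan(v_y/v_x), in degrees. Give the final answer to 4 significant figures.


t = sqrt(2*2.0810/9.81) = 0.651353 s
v_y = 9.81 * 0.651353 = 6.38977 m/s
angle = atan(6.38977 / 1.3790) = 77.82 deg


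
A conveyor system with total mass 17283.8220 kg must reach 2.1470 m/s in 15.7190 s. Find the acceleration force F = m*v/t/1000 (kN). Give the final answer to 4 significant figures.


F = 17283.8220 * 2.1470 / 15.7190 / 1000
F = 2.361 kN


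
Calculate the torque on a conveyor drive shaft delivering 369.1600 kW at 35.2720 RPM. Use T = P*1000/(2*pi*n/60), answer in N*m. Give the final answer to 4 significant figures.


omega = 2*pi*35.2720/60 = 3.69368 rad/s
T = 369.1600*1000 / 3.69368
T = 99940 N*m


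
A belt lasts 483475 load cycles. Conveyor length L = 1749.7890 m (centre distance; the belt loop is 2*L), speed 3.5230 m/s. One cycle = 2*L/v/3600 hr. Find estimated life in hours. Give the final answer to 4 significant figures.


cycle_time = 2 * 1749.7890 / 3.5230 / 3600 = 0.275931 hr
life = 483475 * 0.275931 = 133400 hours


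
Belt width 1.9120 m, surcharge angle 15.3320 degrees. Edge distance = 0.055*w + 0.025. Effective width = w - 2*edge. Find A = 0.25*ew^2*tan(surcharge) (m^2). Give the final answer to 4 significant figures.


edge = 0.055*1.9120 + 0.025 = 0.13016 m
ew = 1.9120 - 2*0.13016 = 1.65168 m
A = 0.25 * 1.65168^2 * tan(15.3320 deg)
A = 0.1870 m^2


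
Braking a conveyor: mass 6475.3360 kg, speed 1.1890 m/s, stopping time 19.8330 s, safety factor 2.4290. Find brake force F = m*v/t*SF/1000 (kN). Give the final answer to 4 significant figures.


F = 6475.3360 * 1.1890 / 19.8330 * 2.4290 / 1000
F = 0.9429 kN


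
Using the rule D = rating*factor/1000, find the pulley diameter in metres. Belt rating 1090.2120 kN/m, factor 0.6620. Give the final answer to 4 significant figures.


D = 1090.2120 * 0.6620 / 1000
D = 0.7217 m


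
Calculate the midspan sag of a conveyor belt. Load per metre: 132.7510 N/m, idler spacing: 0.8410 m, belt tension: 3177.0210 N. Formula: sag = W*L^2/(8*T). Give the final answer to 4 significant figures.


sag = 132.7510 * 0.8410^2 / (8 * 3177.0210)
sag = 0.003694 m


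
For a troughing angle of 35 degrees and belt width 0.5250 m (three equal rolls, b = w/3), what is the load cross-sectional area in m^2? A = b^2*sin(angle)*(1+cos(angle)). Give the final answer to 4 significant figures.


b = 0.5250/3 = 0.175 m
A = 0.175^2 * sin(35 deg) * (1 + cos(35 deg))
A = 0.03195 m^2


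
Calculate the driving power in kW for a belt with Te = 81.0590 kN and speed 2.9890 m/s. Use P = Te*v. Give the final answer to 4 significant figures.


P = Te * v = 81.0590 * 2.9890
P = 242.3 kW


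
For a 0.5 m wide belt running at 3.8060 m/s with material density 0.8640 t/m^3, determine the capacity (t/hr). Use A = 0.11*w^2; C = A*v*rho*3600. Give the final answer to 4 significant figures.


A = 0.11 * 0.5^2 = 0.0275 m^2
C = 0.0275 * 3.8060 * 0.8640 * 3600
C = 325.6 t/hr


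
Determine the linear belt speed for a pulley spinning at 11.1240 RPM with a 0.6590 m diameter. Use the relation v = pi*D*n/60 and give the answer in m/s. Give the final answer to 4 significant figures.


v = pi * 0.6590 * 11.1240 / 60
v = 0.3838 m/s


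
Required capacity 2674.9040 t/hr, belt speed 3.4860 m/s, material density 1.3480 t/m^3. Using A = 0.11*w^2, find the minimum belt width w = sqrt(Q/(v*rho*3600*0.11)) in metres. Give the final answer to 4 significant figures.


A_req = 2674.9040 / (3.4860 * 1.3480 * 3600) = 0.158121 m^2
w = sqrt(0.158121 / 0.11)
w = 1.199 m


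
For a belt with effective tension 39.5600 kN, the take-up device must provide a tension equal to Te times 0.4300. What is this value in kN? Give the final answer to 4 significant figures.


T_tu = 39.5600 * 0.4300
T_tu = 17.01 kN


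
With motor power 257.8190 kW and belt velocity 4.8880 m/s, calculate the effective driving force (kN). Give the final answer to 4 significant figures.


Te = P / v = 257.8190 / 4.8880
Te = 52.75 kN


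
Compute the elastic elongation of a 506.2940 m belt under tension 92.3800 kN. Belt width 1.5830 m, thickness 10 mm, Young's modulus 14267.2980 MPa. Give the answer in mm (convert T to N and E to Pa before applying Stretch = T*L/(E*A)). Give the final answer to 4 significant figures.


A = 1.5830 * 0.01 = 0.01583 m^2
Stretch = 92.3800*1000 * 506.2940 / (14267.2980e6 * 0.01583) * 1000
Stretch = 207.1 mm


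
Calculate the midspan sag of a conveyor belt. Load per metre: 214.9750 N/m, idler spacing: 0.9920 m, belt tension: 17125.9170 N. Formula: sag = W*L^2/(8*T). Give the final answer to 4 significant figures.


sag = 214.9750 * 0.9920^2 / (8 * 17125.9170)
sag = 0.001544 m


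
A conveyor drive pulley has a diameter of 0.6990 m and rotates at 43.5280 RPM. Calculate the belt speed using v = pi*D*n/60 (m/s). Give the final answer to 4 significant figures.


v = pi * 0.6990 * 43.5280 / 60
v = 1.593 m/s


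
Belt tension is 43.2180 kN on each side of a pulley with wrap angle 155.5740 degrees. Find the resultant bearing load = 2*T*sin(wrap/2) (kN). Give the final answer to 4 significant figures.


F = 2 * 43.2180 * sin(155.5740/2 deg)
F = 84.48 kN


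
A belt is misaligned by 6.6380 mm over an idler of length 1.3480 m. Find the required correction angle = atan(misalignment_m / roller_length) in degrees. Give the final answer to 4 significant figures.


misalign_m = 6.6380 / 1000 = 0.006638 m
angle = atan(0.006638 / 1.3480)
angle = 0.2821 deg


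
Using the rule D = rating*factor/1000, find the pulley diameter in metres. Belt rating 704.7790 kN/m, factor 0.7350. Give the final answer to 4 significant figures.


D = 704.7790 * 0.7350 / 1000
D = 0.5180 m


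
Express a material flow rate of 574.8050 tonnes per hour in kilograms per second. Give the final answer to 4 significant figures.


m_dot = 574.8050 * 1000 / 3600
m_dot = 159.7 kg/s


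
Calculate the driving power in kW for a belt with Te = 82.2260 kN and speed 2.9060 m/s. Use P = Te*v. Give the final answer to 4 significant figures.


P = Te * v = 82.2260 * 2.9060
P = 238.9 kW


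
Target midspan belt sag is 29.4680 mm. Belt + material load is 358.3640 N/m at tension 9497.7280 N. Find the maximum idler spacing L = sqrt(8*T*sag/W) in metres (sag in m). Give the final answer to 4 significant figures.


sag = 29.4680/1000 = 0.029468 m
L = sqrt(8 * 9497.7280 * 0.029468 / 358.3640)
L = 2.500 m


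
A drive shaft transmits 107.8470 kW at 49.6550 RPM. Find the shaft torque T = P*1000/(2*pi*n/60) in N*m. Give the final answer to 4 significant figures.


omega = 2*pi*49.6550/60 = 5.19986 rad/s
T = 107.8470*1000 / 5.19986
T = 20740 N*m


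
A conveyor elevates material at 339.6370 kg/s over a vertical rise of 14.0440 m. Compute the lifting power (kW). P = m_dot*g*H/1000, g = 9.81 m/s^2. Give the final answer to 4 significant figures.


P = 339.6370 * 9.81 * 14.0440 / 1000
P = 46.79 kW


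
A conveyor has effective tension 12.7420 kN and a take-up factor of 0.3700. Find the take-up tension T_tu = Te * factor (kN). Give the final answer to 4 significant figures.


T_tu = 12.7420 * 0.3700
T_tu = 4.715 kN


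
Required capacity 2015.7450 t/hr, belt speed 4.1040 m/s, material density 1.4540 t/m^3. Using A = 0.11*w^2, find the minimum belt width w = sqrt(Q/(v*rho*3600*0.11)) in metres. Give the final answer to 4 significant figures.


A_req = 2015.7450 / (4.1040 * 1.4540 * 3600) = 0.0938342 m^2
w = sqrt(0.0938342 / 0.11)
w = 0.9236 m


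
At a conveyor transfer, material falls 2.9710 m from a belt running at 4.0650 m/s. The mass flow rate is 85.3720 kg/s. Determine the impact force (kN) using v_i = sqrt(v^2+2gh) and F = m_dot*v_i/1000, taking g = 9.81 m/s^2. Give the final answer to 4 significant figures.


v_i = sqrt(4.0650^2 + 2*9.81*2.9710) = 8.64958 m/s
F = 85.3720 * 8.64958 / 1000
F = 0.7384 kN


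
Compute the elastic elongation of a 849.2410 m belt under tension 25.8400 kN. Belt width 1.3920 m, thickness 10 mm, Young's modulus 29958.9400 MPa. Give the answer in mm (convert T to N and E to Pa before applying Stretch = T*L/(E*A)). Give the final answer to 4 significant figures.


A = 1.3920 * 0.01 = 0.01392 m^2
Stretch = 25.8400*1000 * 849.2410 / (29958.9400e6 * 0.01392) * 1000
Stretch = 52.62 mm


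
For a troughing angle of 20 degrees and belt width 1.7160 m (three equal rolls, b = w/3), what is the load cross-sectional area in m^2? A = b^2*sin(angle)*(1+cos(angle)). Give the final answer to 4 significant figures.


b = 1.7160/3 = 0.572 m
A = 0.572^2 * sin(20 deg) * (1 + cos(20 deg))
A = 0.2171 m^2


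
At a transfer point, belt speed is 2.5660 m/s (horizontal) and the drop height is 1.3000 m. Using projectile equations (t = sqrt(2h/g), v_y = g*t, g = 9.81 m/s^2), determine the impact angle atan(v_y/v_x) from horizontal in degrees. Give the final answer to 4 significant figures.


t = sqrt(2*1.3000/9.81) = 0.514816 s
v_y = 9.81 * 0.514816 = 5.05034 m/s
angle = atan(5.05034 / 2.5660) = 63.07 deg


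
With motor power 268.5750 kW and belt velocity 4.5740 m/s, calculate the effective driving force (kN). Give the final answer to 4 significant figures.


Te = P / v = 268.5750 / 4.5740
Te = 58.72 kN


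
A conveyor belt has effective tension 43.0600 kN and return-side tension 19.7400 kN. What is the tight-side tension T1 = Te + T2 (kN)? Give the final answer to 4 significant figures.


T1 = Te + T2 = 43.0600 + 19.7400
T1 = 62.80 kN


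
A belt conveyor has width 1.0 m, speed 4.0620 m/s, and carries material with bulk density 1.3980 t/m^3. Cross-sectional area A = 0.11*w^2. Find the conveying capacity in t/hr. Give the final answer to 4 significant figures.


A = 0.11 * 1.0^2 = 0.11 m^2
C = 0.11 * 4.0620 * 1.3980 * 3600
C = 2249 t/hr


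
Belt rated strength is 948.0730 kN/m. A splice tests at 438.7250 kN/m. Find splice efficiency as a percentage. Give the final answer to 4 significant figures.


Eff = 438.7250 / 948.0730 * 100
Eff = 46.28 %


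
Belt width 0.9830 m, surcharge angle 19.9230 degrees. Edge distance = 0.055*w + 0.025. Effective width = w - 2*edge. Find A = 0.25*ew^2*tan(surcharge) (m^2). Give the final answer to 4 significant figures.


edge = 0.055*0.9830 + 0.025 = 0.079065 m
ew = 0.9830 - 2*0.079065 = 0.82487 m
A = 0.25 * 0.82487^2 * tan(19.9230 deg)
A = 0.06165 m^2


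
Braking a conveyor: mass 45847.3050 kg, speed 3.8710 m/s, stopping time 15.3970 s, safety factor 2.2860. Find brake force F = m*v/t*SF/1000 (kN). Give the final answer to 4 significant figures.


F = 45847.3050 * 3.8710 / 15.3970 * 2.2860 / 1000
F = 26.35 kN


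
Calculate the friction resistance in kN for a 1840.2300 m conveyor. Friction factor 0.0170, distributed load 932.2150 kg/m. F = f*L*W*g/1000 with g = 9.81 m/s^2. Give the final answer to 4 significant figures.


F = 0.0170 * 1840.2300 * 932.2150 * 9.81 / 1000
F = 286.1 kN


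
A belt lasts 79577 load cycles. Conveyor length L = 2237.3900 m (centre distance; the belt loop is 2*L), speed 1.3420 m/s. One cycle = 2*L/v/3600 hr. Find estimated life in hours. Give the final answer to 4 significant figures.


cycle_time = 2 * 2237.3900 / 1.3420 / 3600 = 0.926225 hr
life = 79577 * 0.926225 = 73710 hours


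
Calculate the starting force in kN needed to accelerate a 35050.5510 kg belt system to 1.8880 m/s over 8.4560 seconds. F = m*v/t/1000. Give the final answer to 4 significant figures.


F = 35050.5510 * 1.8880 / 8.4560 / 1000
F = 7.826 kN


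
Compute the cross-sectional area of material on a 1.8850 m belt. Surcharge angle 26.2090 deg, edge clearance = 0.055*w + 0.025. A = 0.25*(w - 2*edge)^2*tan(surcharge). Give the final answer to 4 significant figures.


edge = 0.055*1.8850 + 0.025 = 0.128675 m
ew = 1.8850 - 2*0.128675 = 1.62765 m
A = 0.25 * 1.62765^2 * tan(26.2090 deg)
A = 0.3260 m^2


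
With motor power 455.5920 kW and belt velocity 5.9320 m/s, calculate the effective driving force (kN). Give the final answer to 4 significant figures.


Te = P / v = 455.5920 / 5.9320
Te = 76.80 kN


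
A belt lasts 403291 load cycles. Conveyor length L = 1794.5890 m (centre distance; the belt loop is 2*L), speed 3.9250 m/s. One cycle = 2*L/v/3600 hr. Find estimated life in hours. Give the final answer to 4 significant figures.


cycle_time = 2 * 1794.5890 / 3.9250 / 3600 = 0.254011 hr
life = 403291 * 0.254011 = 102400 hours


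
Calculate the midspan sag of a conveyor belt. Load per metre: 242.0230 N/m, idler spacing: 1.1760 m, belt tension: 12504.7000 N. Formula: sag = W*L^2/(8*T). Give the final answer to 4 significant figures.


sag = 242.0230 * 1.1760^2 / (8 * 12504.7000)
sag = 0.003346 m


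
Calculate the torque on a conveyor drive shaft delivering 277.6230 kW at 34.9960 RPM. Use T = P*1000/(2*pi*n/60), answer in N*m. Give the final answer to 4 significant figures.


omega = 2*pi*34.9960/60 = 3.66477 rad/s
T = 277.6230*1000 / 3.66477
T = 75750 N*m


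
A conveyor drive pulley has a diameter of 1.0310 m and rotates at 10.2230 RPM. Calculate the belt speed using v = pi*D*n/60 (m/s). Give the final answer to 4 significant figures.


v = pi * 1.0310 * 10.2230 / 60
v = 0.5519 m/s


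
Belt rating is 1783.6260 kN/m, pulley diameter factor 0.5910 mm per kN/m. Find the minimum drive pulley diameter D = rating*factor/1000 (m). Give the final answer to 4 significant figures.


D = 1783.6260 * 0.5910 / 1000
D = 1.054 m


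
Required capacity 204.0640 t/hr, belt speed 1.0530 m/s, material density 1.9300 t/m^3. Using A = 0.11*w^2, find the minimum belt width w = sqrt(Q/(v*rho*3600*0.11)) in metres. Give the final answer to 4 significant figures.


A_req = 204.0640 / (1.0530 * 1.9300 * 3600) = 0.0278919 m^2
w = sqrt(0.0278919 / 0.11)
w = 0.5036 m


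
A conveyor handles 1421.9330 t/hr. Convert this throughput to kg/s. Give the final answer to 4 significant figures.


m_dot = 1421.9330 * 1000 / 3600
m_dot = 395.0 kg/s


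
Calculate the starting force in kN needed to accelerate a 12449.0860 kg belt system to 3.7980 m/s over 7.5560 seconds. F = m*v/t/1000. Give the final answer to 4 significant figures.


F = 12449.0860 * 3.7980 / 7.5560 / 1000
F = 6.257 kN


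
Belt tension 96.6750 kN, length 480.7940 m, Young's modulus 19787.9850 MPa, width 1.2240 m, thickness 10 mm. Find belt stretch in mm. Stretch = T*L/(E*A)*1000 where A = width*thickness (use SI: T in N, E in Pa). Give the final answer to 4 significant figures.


A = 1.2240 * 0.01 = 0.01224 m^2
Stretch = 96.6750*1000 * 480.7940 / (19787.9850e6 * 0.01224) * 1000
Stretch = 191.9 mm


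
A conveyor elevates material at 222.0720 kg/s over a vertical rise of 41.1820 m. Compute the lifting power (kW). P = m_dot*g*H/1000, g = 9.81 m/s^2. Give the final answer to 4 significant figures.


P = 222.0720 * 9.81 * 41.1820 / 1000
P = 89.72 kW


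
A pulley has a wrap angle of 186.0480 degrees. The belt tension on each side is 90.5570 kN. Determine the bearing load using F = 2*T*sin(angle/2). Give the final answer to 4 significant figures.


F = 2 * 90.5570 * sin(186.0480/2 deg)
F = 180.9 kN


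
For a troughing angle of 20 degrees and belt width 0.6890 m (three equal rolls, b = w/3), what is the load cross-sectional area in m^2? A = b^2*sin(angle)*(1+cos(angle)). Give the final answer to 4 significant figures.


b = 0.6890/3 = 0.229667 m
A = 0.229667^2 * sin(20 deg) * (1 + cos(20 deg))
A = 0.03499 m^2


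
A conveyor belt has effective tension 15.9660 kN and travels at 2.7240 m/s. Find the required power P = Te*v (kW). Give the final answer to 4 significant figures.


P = Te * v = 15.9660 * 2.7240
P = 43.49 kW


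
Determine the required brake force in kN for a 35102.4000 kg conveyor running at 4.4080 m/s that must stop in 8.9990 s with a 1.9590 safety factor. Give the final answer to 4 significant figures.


F = 35102.4000 * 4.4080 / 8.9990 * 1.9590 / 1000
F = 33.68 kN


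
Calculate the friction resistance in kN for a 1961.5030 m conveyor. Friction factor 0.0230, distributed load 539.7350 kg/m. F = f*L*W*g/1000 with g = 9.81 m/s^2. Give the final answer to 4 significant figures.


F = 0.0230 * 1961.5030 * 539.7350 * 9.81 / 1000
F = 238.9 kN


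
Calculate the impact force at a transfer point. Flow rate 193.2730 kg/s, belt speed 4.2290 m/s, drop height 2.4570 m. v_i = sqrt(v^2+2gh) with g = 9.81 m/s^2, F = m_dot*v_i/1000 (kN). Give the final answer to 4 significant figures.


v_i = sqrt(4.2290^2 + 2*9.81*2.4570) = 8.12962 m/s
F = 193.2730 * 8.12962 / 1000
F = 1.571 kN


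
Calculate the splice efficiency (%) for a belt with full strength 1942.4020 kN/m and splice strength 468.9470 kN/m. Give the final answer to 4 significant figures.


Eff = 468.9470 / 1942.4020 * 100
Eff = 24.14 %


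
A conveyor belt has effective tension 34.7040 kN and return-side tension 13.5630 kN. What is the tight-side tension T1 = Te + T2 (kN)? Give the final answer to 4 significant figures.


T1 = Te + T2 = 34.7040 + 13.5630
T1 = 48.27 kN


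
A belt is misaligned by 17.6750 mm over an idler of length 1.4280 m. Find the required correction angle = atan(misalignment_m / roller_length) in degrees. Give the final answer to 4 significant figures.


misalign_m = 17.6750 / 1000 = 0.017675 m
angle = atan(0.017675 / 1.4280)
angle = 0.7091 deg


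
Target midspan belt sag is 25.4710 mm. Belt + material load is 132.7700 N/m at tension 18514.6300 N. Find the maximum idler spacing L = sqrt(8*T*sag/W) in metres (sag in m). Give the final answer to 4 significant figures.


sag = 25.4710/1000 = 0.025471 m
L = sqrt(8 * 18514.6300 * 0.025471 / 132.7700)
L = 5.331 m


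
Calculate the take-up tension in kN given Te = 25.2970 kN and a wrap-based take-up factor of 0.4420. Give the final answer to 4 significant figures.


T_tu = 25.2970 * 0.4420
T_tu = 11.18 kN


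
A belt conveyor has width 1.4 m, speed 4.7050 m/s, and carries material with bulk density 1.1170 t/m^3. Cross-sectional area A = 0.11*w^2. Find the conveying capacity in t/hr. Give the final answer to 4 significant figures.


A = 0.11 * 1.4^2 = 0.2156 m^2
C = 0.2156 * 4.7050 * 1.1170 * 3600
C = 4079 t/hr


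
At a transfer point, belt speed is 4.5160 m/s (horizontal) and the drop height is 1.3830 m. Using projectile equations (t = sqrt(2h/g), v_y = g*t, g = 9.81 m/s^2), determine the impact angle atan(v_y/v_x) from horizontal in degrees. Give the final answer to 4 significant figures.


t = sqrt(2*1.3830/9.81) = 0.530996 s
v_y = 9.81 * 0.530996 = 5.20907 m/s
angle = atan(5.20907 / 4.5160) = 49.08 deg


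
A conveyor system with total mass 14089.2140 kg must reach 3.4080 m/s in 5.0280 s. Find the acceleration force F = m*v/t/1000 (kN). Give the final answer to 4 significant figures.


F = 14089.2140 * 3.4080 / 5.0280 / 1000
F = 9.550 kN


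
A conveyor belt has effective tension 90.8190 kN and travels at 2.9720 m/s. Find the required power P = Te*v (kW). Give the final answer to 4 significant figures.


P = Te * v = 90.8190 * 2.9720
P = 269.9 kW


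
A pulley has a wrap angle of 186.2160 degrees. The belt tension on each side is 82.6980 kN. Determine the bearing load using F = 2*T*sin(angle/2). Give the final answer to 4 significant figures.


F = 2 * 82.6980 * sin(186.2160/2 deg)
F = 165.2 kN


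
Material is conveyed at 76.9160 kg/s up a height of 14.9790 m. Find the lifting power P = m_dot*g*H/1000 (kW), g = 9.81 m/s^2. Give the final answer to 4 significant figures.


P = 76.9160 * 9.81 * 14.9790 / 1000
P = 11.30 kW


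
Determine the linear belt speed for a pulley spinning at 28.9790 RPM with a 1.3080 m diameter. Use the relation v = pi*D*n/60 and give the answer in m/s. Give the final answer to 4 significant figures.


v = pi * 1.3080 * 28.9790 / 60
v = 1.985 m/s


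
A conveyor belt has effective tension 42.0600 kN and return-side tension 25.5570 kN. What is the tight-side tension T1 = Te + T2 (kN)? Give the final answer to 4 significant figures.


T1 = Te + T2 = 42.0600 + 25.5570
T1 = 67.62 kN


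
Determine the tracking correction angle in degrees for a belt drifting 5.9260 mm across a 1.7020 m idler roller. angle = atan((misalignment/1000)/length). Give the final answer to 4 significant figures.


misalign_m = 5.9260 / 1000 = 0.005926 m
angle = atan(0.005926 / 1.7020)
angle = 0.1995 deg


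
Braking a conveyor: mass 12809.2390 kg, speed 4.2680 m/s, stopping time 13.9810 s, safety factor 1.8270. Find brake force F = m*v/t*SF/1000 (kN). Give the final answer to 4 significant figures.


F = 12809.2390 * 4.2680 / 13.9810 * 1.8270 / 1000
F = 7.144 kN


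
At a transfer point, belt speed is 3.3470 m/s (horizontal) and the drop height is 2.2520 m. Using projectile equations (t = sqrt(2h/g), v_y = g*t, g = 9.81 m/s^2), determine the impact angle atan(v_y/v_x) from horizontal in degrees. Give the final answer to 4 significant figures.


t = sqrt(2*2.2520/9.81) = 0.677586 s
v_y = 9.81 * 0.677586 = 6.64712 m/s
angle = atan(6.64712 / 3.3470) = 63.27 deg


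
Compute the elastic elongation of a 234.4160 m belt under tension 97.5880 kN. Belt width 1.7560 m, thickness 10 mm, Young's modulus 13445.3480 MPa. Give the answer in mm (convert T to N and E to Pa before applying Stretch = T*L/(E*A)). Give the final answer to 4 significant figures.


A = 1.7560 * 0.01 = 0.01756 m^2
Stretch = 97.5880*1000 * 234.4160 / (13445.3480e6 * 0.01756) * 1000
Stretch = 96.89 mm


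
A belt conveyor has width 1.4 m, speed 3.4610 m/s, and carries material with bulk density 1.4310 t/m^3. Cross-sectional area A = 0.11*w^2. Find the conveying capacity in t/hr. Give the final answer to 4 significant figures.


A = 0.11 * 1.4^2 = 0.2156 m^2
C = 0.2156 * 3.4610 * 1.4310 * 3600
C = 3844 t/hr


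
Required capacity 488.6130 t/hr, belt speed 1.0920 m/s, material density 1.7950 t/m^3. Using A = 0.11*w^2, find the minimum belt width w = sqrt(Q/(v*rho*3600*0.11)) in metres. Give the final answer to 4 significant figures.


A_req = 488.6130 / (1.0920 * 1.7950 * 3600) = 0.0692429 m^2
w = sqrt(0.0692429 / 0.11)
w = 0.7934 m


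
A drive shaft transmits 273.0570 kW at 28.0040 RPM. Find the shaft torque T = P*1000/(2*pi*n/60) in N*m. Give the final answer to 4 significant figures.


omega = 2*pi*28.0040/60 = 2.93257 rad/s
T = 273.0570*1000 / 2.93257
T = 93110 N*m


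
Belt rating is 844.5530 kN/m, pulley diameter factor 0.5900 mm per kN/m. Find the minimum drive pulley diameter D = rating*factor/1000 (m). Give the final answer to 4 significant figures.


D = 844.5530 * 0.5900 / 1000
D = 0.4983 m


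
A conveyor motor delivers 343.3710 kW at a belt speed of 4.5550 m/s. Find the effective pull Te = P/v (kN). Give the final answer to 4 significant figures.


Te = P / v = 343.3710 / 4.5550
Te = 75.38 kN


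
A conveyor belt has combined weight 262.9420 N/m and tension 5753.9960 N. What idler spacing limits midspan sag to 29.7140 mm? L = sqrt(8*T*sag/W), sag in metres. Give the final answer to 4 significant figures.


sag = 29.7140/1000 = 0.029714 m
L = sqrt(8 * 5753.9960 * 0.029714 / 262.9420)
L = 2.281 m


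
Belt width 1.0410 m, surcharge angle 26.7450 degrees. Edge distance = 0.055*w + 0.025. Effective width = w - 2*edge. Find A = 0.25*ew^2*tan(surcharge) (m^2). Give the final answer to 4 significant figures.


edge = 0.055*1.0410 + 0.025 = 0.082255 m
ew = 1.0410 - 2*0.082255 = 0.87649 m
A = 0.25 * 0.87649^2 * tan(26.7450 deg)
A = 0.09678 m^2


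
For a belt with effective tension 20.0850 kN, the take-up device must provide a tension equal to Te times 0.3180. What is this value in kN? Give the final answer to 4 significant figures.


T_tu = 20.0850 * 0.3180
T_tu = 6.387 kN


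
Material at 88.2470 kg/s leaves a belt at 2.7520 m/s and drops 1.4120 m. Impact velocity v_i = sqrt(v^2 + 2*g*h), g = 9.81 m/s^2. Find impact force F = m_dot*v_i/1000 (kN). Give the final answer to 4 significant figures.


v_i = sqrt(2.7520^2 + 2*9.81*1.4120) = 5.93944 m/s
F = 88.2470 * 5.93944 / 1000
F = 0.5241 kN


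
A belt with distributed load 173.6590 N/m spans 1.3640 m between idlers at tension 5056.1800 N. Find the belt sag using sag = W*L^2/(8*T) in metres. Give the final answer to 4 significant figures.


sag = 173.6590 * 1.3640^2 / (8 * 5056.1800)
sag = 0.007988 m


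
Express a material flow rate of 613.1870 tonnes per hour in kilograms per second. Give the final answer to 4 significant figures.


m_dot = 613.1870 * 1000 / 3600
m_dot = 170.3 kg/s


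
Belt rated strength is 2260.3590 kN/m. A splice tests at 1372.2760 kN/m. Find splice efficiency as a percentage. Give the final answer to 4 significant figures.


Eff = 1372.2760 / 2260.3590 * 100
Eff = 60.71 %


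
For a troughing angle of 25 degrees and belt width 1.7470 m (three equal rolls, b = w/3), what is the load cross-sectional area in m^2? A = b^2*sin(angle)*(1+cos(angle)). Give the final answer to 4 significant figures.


b = 1.7470/3 = 0.582333 m
A = 0.582333^2 * sin(25 deg) * (1 + cos(25 deg))
A = 0.2732 m^2


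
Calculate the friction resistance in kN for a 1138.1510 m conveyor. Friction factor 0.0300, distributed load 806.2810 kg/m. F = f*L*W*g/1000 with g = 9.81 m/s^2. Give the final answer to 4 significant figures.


F = 0.0300 * 1138.1510 * 806.2810 * 9.81 / 1000
F = 270.1 kN
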